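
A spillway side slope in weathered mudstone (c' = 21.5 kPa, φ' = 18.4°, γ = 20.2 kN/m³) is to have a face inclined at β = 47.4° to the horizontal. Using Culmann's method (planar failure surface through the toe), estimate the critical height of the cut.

Culmann's analysis gives the critical failure plane at α_cr = (β + φ')/2 = (47.4 + 18.4)/2 = 32.9°, and the critical height
H_c = (4c'/γ) · sinβ cosφ' / [1 − cos(β − φ')]
    = (4·21.5/20.2) · sin47.4°·cos18.4° / [1 − cos(29.0°)]
    = 4.257 · 0.7361·0.9489 / [1 − 0.8746]
    = 4.257 · 0.6985 / 0.1254
    = 23.72 m

H_c = 23.72 m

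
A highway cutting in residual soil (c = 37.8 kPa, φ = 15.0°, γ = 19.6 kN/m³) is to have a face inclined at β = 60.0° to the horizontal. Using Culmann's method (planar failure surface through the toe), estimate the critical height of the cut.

H_c = 22.03 m

Culmann's analysis gives the critical failure plane at α_cr = (β + φ)/2 = (60.0 + 15.0)/2 = 37.5°, and the critical height
H_c = (4c/γ) · sinβ cosφ / [1 − cos(β − φ)]
    = (4·37.8/19.6) · sin60.0°·cos15.0° / [1 − cos(45.0°)]
    = 7.714 · 0.8660·0.9659 / [1 − 0.7071]
    = 7.714 · 0.8365 / 0.2929
    = 22.03 m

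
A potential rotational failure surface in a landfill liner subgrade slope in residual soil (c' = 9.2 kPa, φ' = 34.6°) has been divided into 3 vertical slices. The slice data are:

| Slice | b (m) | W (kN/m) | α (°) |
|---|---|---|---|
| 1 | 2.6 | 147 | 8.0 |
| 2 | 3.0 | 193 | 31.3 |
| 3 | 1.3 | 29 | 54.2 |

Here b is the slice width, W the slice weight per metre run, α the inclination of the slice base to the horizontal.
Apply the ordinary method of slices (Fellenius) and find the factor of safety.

FS = 2.10

Ordinary method of slices: FS = Σ[c'·Δl_i + (W_i cosα_i)·tanφ'] / Σ W_i sinα_i, with Δl_i = b_i / cosα_i.
Slice 1: Δl = 2.6/cos8.0° = 2.626 m; N'_1 = 147·cos8.0° = 145.6; c'Δl = 24.16; W sinα = 20.5
Slice 2: Δl = 3.0/cos31.3° = 3.511 m; N'_2 = 193·cos31.3° = 164.9; c'Δl = 32.30; W sinα = 100.3
Slice 3: Δl = 1.3/cos54.2° = 2.222 m; N'_3 = 29·cos54.2° = 17.0; c'Δl = 20.45; W sinα = 23.5
Σc'Δl = 76.9 kN/m; ΣN' = 327.4 kN/m; ΣW sinα = 144.2 kN/m
Resisting = 76.9 + 327.4·tan34.6° = 76.9 + 225.9 = 302.8 kN/m
FS = 302.8 / 144.2 = 2.099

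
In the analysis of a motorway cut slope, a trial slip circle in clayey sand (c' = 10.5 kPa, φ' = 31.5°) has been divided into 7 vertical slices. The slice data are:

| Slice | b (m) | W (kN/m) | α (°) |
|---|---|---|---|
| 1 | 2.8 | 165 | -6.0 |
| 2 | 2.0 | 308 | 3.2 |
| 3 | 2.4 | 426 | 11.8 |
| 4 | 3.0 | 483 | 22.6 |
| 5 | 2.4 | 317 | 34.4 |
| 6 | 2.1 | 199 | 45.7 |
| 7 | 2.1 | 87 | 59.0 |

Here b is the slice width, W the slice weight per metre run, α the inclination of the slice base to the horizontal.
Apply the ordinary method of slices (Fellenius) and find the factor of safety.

Ordinary method of slices: FS = Σ[c'·Δl_i + (W_i cosα_i)·tanφ'] / Σ W_i sinα_i, with Δl_i = b_i / cosα_i.
Slice 1: Δl = 2.8/cos(-6.0°) = 2.815 m; N'_1 = 165·cos(-6.0°) = 164.1; c'Δl = 29.56; W sinα = -17.2
Slice 2: Δl = 2.0/cos3.2° = 2.003 m; N'_2 = 308·cos3.2° = 307.5; c'Δl = 21.03; W sinα = 17.2
Slice 3: Δl = 2.4/cos11.8° = 2.452 m; N'_3 = 426·cos11.8° = 417.0; c'Δl = 25.74; W sinα = 87.1
Slice 4: Δl = 3.0/cos22.6° = 3.250 m; N'_4 = 483·cos22.6° = 445.9; c'Δl = 34.12; W sinα = 185.6
Slice 5: Δl = 2.4/cos34.4° = 2.909 m; N'_5 = 317·cos34.4° = 261.6; c'Δl = 30.54; W sinα = 179.1
Slice 6: Δl = 2.1/cos45.7° = 3.007 m; N'_6 = 199·cos45.7° = 139.0; c'Δl = 31.57; W sinα = 142.4
Slice 7: Δl = 2.1/cos59.0° = 4.077 m; N'_7 = 87·cos59.0° = 44.8; c'Δl = 42.81; W sinα = 74.6
Σc'Δl = 215.4 kN/m; ΣN' = 1779.9 kN/m; ΣW sinα = 668.8 kN/m
Resisting = 215.4 + 1779.9·tan31.5° = 215.4 + 1090.7 = 1306.1 kN/m
FS = 1306.1 / 668.8 = 1.953

FS = 1.95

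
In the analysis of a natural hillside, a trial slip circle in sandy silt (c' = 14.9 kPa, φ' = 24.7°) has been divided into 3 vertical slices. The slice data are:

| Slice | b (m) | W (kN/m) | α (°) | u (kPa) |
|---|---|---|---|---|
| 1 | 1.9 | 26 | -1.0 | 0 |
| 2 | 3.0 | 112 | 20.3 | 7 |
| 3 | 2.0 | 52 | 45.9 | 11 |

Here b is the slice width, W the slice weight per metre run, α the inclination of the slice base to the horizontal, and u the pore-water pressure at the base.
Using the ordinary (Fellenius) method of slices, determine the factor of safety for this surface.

Ordinary method of slices: FS = Σ[c'·Δl_i + (W_i cosα_i − u_i·Δl_i)·tanφ'] / Σ W_i sinα_i, with Δl_i = b_i / cosα_i.
Slice 1: Δl = 1.9/cos(-1.0°) = 1.900 m; N'_1 = 26·cos(-1.0°) − 0·1.900 = 26.0; c'Δl = 28.31; W sinα = -0.5
Slice 2: Δl = 3.0/cos20.3° = 3.199 m; N'_2 = 112·cos20.3° − 7·3.199 = 82.7; c'Δl = 47.66; W sinα = 38.9
Slice 3: Δl = 2.0/cos45.9° = 2.874 m; N'_3 = 52·cos45.9° − 11·2.874 = 4.6; c'Δl = 42.82; W sinα = 37.3
Σc'Δl = 118.8 kN/m; ΣN' = 113.2 kN/m; ΣW sinα = 75.7 kN/m
Resisting = 118.8 + 113.2·tan24.7° = 118.8 + 52.1 = 170.9 kN/m
FS = 170.9 / 75.7 = 2.256

FS = 2.26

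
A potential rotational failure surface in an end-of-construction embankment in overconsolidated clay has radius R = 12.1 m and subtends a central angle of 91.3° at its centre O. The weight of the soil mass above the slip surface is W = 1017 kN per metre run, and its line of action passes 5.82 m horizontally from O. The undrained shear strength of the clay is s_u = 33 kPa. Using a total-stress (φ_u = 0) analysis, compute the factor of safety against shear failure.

FS = 1.30

Taking moments about the centre O, the resisting moment is provided by the undrained shear strength acting along the arc:
Arc length L_a = R·θ = 12.1·(91.3°·π/180) = 12.1·1.5935 = 19.28 m
M_R = s_u·L_a·R = 33·19.28·12.1 = 7699.0 kN·m/m
M_D = W·d = 1017·5.82 = 5918.9 kN·m/m
FS = M_R / M_D = 7699.0 / 5918.9 = 1.301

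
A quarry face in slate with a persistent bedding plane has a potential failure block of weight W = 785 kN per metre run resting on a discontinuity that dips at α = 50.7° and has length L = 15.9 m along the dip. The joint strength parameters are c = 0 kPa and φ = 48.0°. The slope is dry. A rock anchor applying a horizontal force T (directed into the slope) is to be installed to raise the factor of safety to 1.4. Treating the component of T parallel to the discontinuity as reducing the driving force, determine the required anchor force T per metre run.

T = 171 kN/m

Resolving forces along and normal to the sliding plane, with the horizontal anchor force T adding T·sinα to the effective normal force and T·cosα acting up the plane against the driving force:
FS = [cL + (W cosα + T sinα) tanφ] / [W sinα − T cosα]
Without the anchor: N' = 497.2 kN/m, driving T_d = 607.5 kN/m, resisting R = 0·15.9 + 497.2·tan48.0° = 552.2 kN/m, FS = 0.91.
Setting FS = 1.4 and solving for T:
1.4·(607.5 − T cos50.7°) = 552.2 + T sin50.7°·tan48.0°
T·(sin50.7°·tan48.0° + 1.4·cos50.7°) = 1.4·607.5 − 552.2
T·(0.7738·1.1106 + 1.4·0.6334) = 850.5 − 552.2 = 298.2
T·1.7462 = 298.2
T = 170.8 kN/m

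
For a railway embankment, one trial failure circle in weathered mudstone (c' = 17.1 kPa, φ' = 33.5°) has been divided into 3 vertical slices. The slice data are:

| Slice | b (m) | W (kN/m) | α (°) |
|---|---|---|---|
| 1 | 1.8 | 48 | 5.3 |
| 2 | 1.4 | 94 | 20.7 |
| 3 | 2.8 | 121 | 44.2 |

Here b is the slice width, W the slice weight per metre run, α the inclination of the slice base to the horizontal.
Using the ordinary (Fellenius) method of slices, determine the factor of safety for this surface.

FS = 2.22

Ordinary method of slices: FS = Σ[c'·Δl_i + (W_i cosα_i)·tanφ'] / Σ W_i sinα_i, with Δl_i = b_i / cosα_i.
Slice 1: Δl = 1.8/cos5.3° = 1.808 m; N'_1 = 48·cos5.3° = 47.8; c'Δl = 30.91; W sinα = 4.4
Slice 2: Δl = 1.4/cos20.7° = 1.497 m; N'_2 = 94·cos20.7° = 87.9; c'Δl = 25.59; W sinα = 33.2
Slice 3: Δl = 2.8/cos44.2° = 3.906 m; N'_3 = 121·cos44.2° = 86.7; c'Δl = 66.79; W sinα = 84.4
Σc'Δl = 123.3 kN/m; ΣN' = 222.5 kN/m; ΣW sinα = 122.0 kN/m
Resisting = 123.3 + 222.5·tan33.5° = 123.3 + 147.3 = 270.5 kN/m
FS = 270.5 / 122.0 = 2.217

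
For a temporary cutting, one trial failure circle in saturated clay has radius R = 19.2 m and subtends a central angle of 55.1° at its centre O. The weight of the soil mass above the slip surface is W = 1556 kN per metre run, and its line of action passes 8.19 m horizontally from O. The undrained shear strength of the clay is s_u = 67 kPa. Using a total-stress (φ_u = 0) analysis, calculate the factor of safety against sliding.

Taking moments about the centre O, the resisting moment is provided by the undrained shear strength acting along the arc:
Arc length L_a = R·θ = 19.2·(55.1°·π/180) = 19.2·0.9617 = 18.46 m
M_R = s_u·L_a·R = 67·18.46·19.2 = 23752.3 kN·m/m
M_D = W·d = 1556·8.19 = 12743.6 kN·m/m
FS = M_R / M_D = 23752.3 / 12743.6 = 1.864

FS = 1.86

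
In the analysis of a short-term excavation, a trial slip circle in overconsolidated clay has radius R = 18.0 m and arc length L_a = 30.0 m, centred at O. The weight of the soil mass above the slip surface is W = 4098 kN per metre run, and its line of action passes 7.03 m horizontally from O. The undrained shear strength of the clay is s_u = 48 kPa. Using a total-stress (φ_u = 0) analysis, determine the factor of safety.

FS = 0.90

Taking moments about the centre O, the resisting moment is provided by the undrained shear strength acting along the arc:
M_R = s_u·L_a·R = 48·30.00·18.0 = 25920.0 kN·m/m
M_D = W·d = 4098·7.03 = 28808.9 kN·m/m
FS = M_R / M_D = 25920.0 / 28808.9 = 0.900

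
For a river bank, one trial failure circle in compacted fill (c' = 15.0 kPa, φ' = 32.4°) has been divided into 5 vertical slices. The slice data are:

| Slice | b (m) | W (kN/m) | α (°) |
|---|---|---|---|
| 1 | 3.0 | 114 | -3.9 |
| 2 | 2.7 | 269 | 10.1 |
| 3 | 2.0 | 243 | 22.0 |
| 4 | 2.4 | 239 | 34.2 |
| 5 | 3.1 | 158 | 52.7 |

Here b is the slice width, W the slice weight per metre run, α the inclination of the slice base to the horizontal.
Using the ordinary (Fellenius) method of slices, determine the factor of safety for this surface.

FS = 2.07

Ordinary method of slices: FS = Σ[c'·Δl_i + (W_i cosα_i)·tanφ'] / Σ W_i sinα_i, with Δl_i = b_i / cosα_i.
Slice 1: Δl = 3.0/cos(-3.9°) = 3.007 m; N'_1 = 114·cos(-3.9°) = 113.7; c'Δl = 45.10; W sinα = -7.8
Slice 2: Δl = 2.7/cos10.1° = 2.743 m; N'_2 = 269·cos10.1° = 264.8; c'Δl = 41.14; W sinα = 47.2
Slice 3: Δl = 2.0/cos22.0° = 2.157 m; N'_3 = 243·cos22.0° = 225.3; c'Δl = 32.36; W sinα = 91.0
Slice 4: Δl = 2.4/cos34.2° = 2.902 m; N'_4 = 239·cos34.2° = 197.7; c'Δl = 43.53; W sinα = 134.3
Slice 5: Δl = 3.1/cos52.7° = 5.116 m; N'_5 = 158·cos52.7° = 95.7; c'Δl = 76.73; W sinα = 125.7
Σc'Δl = 238.9 kN/m; ΣN' = 897.3 kN/m; ΣW sinα = 390.5 kN/m
Resisting = 238.9 + 897.3·tan32.4° = 238.9 + 569.4 = 808.3 kN/m
FS = 808.3 / 390.5 = 2.070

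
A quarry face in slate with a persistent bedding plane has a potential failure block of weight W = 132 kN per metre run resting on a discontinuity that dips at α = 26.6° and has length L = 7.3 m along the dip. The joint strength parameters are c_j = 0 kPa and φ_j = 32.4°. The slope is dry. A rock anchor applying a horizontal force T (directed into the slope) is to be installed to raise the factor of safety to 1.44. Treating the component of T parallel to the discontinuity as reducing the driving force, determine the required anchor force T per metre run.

Resolving forces along and normal to the sliding plane, with the horizontal anchor force T adding T·sinα to the effective normal force and T·cosα acting up the plane against the driving force:
FS = [c_jL + (W cosα + T sinα) tanφ_j] / [W sinα − T cosα]
Without the anchor: N' = 118.0 kN/m, driving T_d = 59.1 kN/m, resisting R = 0·7.3 + 118.0·tan32.4° = 74.9 kN/m, FS = 1.27.
Setting FS = 1.44 and solving for T:
1.44·(59.1 − T cos26.6°) = 74.9 + T sin26.6°·tan32.4°
T·(sin26.6°·tan32.4° + 1.44·cos26.6°) = 1.44·59.1 − 74.9
T·(0.4478·0.6346 + 1.44·0.8942) = 85.1 − 74.9 = 10.2
T·1.5717 = 10.2
T = 6.5 kN/m

T = 6 kN/m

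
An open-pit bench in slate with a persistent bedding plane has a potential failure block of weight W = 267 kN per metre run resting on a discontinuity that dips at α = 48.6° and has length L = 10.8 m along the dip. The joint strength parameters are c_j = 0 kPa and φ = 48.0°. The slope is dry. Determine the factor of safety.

FS = 0.98

Resolving the block weight along and normal to the plane and applying the Mohr–Coulomb strength on the joint:
N' = W cosα = 267·cos48.6° = 176.6 kN/m
Driving force T = W sinα = 267·sin48.6° = 200.3 kN/m
Resisting force R = c_j·L + N'·tanφ = 0·10.8 + 176.6·tan48.0° = 0.0 + 196.1 = 196.1 kN/m
FS = R / T = 196.1 / 200.3 = 0.979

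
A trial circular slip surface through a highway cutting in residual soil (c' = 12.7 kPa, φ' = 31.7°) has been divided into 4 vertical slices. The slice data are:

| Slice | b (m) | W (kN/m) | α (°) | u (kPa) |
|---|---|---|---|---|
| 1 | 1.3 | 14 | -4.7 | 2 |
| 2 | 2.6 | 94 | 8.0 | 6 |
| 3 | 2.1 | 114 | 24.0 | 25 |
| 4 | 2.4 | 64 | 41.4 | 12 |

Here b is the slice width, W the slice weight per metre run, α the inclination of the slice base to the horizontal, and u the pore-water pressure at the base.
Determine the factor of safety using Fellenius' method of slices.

Ordinary method of slices: FS = Σ[c'·Δl_i + (W_i cosα_i − u_i·Δl_i)·tanφ'] / Σ W_i sinα_i, with Δl_i = b_i / cosα_i.
Slice 1: Δl = 1.3/cos(-4.7°) = 1.304 m; N'_1 = 14·cos(-4.7°) − 2·1.304 = 11.3; c'Δl = 16.57; W sinα = -1.1
Slice 2: Δl = 2.6/cos8.0° = 2.626 m; N'_2 = 94·cos8.0° − 6·2.626 = 77.3; c'Δl = 33.34; W sinα = 13.1
Slice 3: Δl = 2.1/cos24.0° = 2.299 m; N'_3 = 114·cos24.0° − 25·2.299 = 46.7; c'Δl = 29.19; W sinα = 46.4
Slice 4: Δl = 2.4/cos41.4° = 3.200 m; N'_4 = 64·cos41.4° − 12·3.200 = 9.6; c'Δl = 40.63; W sinα = 42.3
Σc'Δl = 119.7 kN/m; ΣN' = 145.0 kN/m; ΣW sinα = 100.6 kN/m
Resisting = 119.7 + 145.0·tan31.7° = 119.7 + 89.5 = 209.3 kN/m
FS = 209.3 / 100.6 = 2.080

FS = 2.08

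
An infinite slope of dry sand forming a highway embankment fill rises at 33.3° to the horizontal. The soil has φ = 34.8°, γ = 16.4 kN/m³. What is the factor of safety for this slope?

For a dry cohesionless infinite slope the factor of safety is FS = tanφ / tanβ.
FS = tan34.8° / tan33.3° = 0.6950 / 0.6569 = 1.058

FS = 1.06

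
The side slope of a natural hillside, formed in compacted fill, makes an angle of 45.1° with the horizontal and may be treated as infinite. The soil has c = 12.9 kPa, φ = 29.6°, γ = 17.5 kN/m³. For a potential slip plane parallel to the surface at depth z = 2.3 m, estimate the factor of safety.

FS = 1.21

For an infinite slope with a slip plane parallel to the surface (no pore pressure): FS = [c + γz cos²β tanφ] / [γz sinβ cosβ].
γz = 17.5·2.3 = 40.25 kN/m²
Numerator = 12.9 + 40.25·cos²45.1°·tan29.6° = 12.9 + 40.25·0.4983·0.5681 = 24.293 kPa
Denominator = 40.25·sin45.1°·cos45.1° = 40.25·0.7083·0.7059 = 20.125 kPa
FS = 24.293 / 20.125 = 1.207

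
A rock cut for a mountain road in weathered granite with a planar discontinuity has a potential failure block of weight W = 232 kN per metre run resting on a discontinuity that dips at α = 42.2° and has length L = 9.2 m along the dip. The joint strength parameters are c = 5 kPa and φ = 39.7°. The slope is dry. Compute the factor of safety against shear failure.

FS = 1.21

Resolving the block weight along and normal to the plane and applying the Mohr–Coulomb strength on the joint:
N' = W cosα = 232·cos42.2° = 171.9 kN/m
Driving force T = W sinα = 232·sin42.2° = 155.8 kN/m
Resisting force R = c·L + N'·tanφ = 5·9.2 + 171.9·tan39.7° = 46.0 + 142.7 = 188.7 kN/m
FS = R / T = 188.7 / 155.8 = 1.211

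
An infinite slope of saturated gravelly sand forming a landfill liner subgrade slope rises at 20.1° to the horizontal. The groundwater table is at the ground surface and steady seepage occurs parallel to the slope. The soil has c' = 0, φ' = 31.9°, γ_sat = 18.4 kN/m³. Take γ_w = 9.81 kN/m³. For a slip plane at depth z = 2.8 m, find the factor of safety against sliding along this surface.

FS = 0.79

With seepage parallel to the slope and the water table at the surface, the effective normal stress on the slip plane uses the buoyant unit weight γ' = γ_sat − γ_w while the driving shear stress uses γ_sat:
FS = [c' + γ' z cos²β tanφ'] / [γ_sat z sinβ cosβ]
(For c' = 0 this reduces to FS = (γ'/γ_sat)·tanφ'/tanβ.)
γ' = 18.4 − 9.81 = 8.59 kN/m³
Numerator = 0.0 + 8.59·2.8·cos²20.1°·tan31.9° = 0.0 + 8.59·2.8·0.8819·0.6224 = 13.203 kPa
Denominator = 18.4·2.8·sin20.1°·cos20.1° = 18.4·2.8·0.3437·0.9391 = 16.627 kPa
FS = 13.203 / 16.627 = 0.794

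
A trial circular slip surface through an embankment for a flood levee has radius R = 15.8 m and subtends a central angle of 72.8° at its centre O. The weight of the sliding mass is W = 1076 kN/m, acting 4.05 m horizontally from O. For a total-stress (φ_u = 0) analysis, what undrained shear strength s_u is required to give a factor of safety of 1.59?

FS = s_u·L_a·R / (W·d), so s_u = FS·W·d / (L_a·R).
Arc length L_a = R·θ = 15.8·(72.8°·π/180) = 15.8·1.2706 = 20.08 m
s_u = 1.59·1076·4.05 / (20.08·15.8) = 6928.9 / 317.19 = 21.84 kPa

s_u = 21.8 kPa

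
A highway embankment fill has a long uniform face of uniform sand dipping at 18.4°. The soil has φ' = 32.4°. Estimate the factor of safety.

For a dry cohesionless infinite slope the factor of safety is FS = tanφ' / tanβ.
FS = tan32.4° / tan18.4° = 0.6346 / 0.3327 = 1.908

FS = 1.91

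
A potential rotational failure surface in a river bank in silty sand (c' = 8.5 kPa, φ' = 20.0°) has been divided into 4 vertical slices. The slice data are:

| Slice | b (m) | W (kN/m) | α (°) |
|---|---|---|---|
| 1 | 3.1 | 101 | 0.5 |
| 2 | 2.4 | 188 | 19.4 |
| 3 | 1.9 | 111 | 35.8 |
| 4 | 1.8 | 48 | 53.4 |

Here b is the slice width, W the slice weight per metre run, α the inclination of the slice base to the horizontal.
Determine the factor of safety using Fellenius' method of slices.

Ordinary method of slices: FS = Σ[c'·Δl_i + (W_i cosα_i)·tanφ'] / Σ W_i sinα_i, with Δl_i = b_i / cosα_i.
Slice 1: Δl = 3.1/cos0.5° = 3.100 m; N'_1 = 101·cos0.5° = 101.0; c'Δl = 26.35; W sinα = 0.9
Slice 2: Δl = 2.4/cos19.4° = 2.544 m; N'_2 = 188·cos19.4° = 177.3; c'Δl = 21.63; W sinα = 62.4
Slice 3: Δl = 1.9/cos35.8° = 2.343 m; N'_3 = 111·cos35.8° = 90.0; c'Δl = 19.91; W sinα = 64.9
Slice 4: Δl = 1.8/cos53.4° = 3.019 m; N'_4 = 48·cos53.4° = 28.6; c'Δl = 25.66; W sinα = 38.5
Σc'Δl = 93.6 kN/m; ΣN' = 397.0 kN/m; ΣW sinα = 166.8 kN/m
Resisting = 93.6 + 397.0·tan20.0° = 93.6 + 144.5 = 238.0 kN/m
FS = 238.0 / 166.8 = 1.427

FS = 1.43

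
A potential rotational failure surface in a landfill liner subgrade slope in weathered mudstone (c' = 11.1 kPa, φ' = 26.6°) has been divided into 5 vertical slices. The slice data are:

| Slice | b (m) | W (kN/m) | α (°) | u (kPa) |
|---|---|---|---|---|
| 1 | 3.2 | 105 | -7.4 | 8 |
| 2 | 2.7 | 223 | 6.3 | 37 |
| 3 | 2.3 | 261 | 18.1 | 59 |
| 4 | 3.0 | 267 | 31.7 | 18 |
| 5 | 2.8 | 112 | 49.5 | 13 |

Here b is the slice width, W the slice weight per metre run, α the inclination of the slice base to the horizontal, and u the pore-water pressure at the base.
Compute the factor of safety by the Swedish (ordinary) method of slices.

FS = 1.33

Ordinary method of slices: FS = Σ[c'·Δl_i + (W_i cosα_i − u_i·Δl_i)·tanφ'] / Σ W_i sinα_i, with Δl_i = b_i / cosα_i.
Slice 1: Δl = 3.2/cos(-7.4°) = 3.227 m; N'_1 = 105·cos(-7.4°) − 8·3.227 = 78.3; c'Δl = 35.82; W sinα = -13.5
Slice 2: Δl = 2.7/cos6.3° = 2.716 m; N'_2 = 223·cos6.3° − 37·2.716 = 121.1; c'Δl = 30.15; W sinα = 24.5
Slice 3: Δl = 2.3/cos18.1° = 2.420 m; N'_3 = 261·cos18.1° − 59·2.420 = 105.3; c'Δl = 26.86; W sinα = 81.1
Slice 4: Δl = 3.0/cos31.7° = 3.526 m; N'_4 = 267·cos31.7° − 18·3.526 = 163.7; c'Δl = 39.14; W sinα = 140.3
Slice 5: Δl = 2.8/cos49.5° = 4.311 m; N'_5 = 112·cos49.5° − 13·4.311 = 16.7; c'Δl = 47.86; W sinα = 85.2
Σc'Δl = 179.8 kN/m; ΣN' = 485.2 kN/m; ΣW sinα = 317.5 kN/m
Resisting = 179.8 + 485.2·tan26.6° = 179.8 + 243.0 = 422.8 kN/m
FS = 422.8 / 317.5 = 1.332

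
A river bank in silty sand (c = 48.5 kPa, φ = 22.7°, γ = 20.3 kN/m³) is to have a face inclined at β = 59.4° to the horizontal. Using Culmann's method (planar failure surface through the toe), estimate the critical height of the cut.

H_c = 38.28 m

Culmann's analysis gives the critical failure plane at α_cr = (β + φ)/2 = (59.4 + 22.7)/2 = 41.0°, and the critical height
H_c = (4c/γ) · sinβ cosφ / [1 − cos(β − φ)]
    = (4·48.5/20.3) · sin59.4°·cos22.7° / [1 − cos(36.7°)]
    = 9.557 · 0.8607·0.9225 / [1 − 0.8018]
    = 9.557 · 0.7941 / 0.1982
    = 38.28 m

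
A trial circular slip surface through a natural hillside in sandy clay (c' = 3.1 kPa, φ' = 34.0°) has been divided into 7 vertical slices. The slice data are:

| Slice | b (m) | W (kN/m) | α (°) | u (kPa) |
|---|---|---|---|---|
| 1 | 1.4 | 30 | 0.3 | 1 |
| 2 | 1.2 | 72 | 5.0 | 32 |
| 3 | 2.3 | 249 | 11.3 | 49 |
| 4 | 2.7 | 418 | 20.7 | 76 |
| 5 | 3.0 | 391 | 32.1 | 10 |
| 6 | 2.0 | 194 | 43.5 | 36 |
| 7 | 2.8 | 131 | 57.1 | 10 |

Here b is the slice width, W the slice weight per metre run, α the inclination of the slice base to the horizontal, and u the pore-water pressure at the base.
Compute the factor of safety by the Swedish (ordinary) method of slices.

Ordinary method of slices: FS = Σ[c'·Δl_i + (W_i cosα_i − u_i·Δl_i)·tanφ'] / Σ W_i sinα_i, with Δl_i = b_i / cosα_i.
Slice 1: Δl = 1.4/cos0.3° = 1.400 m; N'_1 = 30·cos0.3° − 1·1.400 = 28.6; c'Δl = 4.34; W sinα = 0.2
Slice 2: Δl = 1.2/cos5.0° = 1.205 m; N'_2 = 72·cos5.0° − 32·1.205 = 33.2; c'Δl = 3.73; W sinα = 6.3
Slice 3: Δl = 2.3/cos11.3° = 2.345 m; N'_3 = 249·cos11.3° − 49·2.345 = 129.2; c'Δl = 7.27; W sinα = 48.8
Slice 4: Δl = 2.7/cos20.7° = 2.886 m; N'_4 = 418·cos20.7° − 76·2.886 = 171.7; c'Δl = 8.95; W sinα = 147.8
Slice 5: Δl = 3.0/cos32.1° = 3.541 m; N'_5 = 391·cos32.1° − 10·3.541 = 295.8; c'Δl = 10.98; W sinα = 207.8
Slice 6: Δl = 2.0/cos43.5° = 2.757 m; N'_6 = 194·cos43.5° − 36·2.757 = 41.5; c'Δl = 8.55; W sinα = 133.5
Slice 7: Δl = 2.8/cos57.1° = 5.155 m; N'_7 = 131·cos57.1° − 10·5.155 = 19.6; c'Δl = 15.98; W sinα = 110.0
Σc'Δl = 59.8 kN/m; ΣN' = 719.6 kN/m; ΣW sinα = 654.3 kN/m
Resisting = 59.8 + 719.6·tan34.0° = 59.8 + 485.3 = 545.1 kN/m
FS = 545.1 / 654.3 = 0.833

FS = 0.83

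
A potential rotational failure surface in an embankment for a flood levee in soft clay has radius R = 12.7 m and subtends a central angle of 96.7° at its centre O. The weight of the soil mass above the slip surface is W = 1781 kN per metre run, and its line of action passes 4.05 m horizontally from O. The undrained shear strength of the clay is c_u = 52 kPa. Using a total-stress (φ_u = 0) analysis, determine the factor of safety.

FS = 1.96

Taking moments about the centre O, the resisting moment is provided by the undrained shear strength acting along the arc:
Arc length L_a = R·θ = 12.7·(96.7°·π/180) = 12.7·1.6877 = 21.43 m
M_R = c_u·L_a·R = 52·21.43·12.7 = 14155.2 kN·m/m
M_D = W·d = 1781·4.05 = 7213.0 kN·m/m
FS = M_R / M_D = 14155.2 / 7213.0 = 1.962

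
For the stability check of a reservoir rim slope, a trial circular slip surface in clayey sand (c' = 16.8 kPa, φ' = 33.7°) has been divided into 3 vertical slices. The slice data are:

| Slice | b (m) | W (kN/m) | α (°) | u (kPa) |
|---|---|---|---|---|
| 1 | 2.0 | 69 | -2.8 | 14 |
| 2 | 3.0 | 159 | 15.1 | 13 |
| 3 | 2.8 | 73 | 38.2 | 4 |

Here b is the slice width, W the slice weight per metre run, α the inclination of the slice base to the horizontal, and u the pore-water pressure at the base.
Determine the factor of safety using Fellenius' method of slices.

Ordinary method of slices: FS = Σ[c'·Δl_i + (W_i cosα_i − u_i·Δl_i)·tanφ'] / Σ W_i sinα_i, with Δl_i = b_i / cosα_i.
Slice 1: Δl = 2.0/cos(-2.8°) = 2.002 m; N'_1 = 69·cos(-2.8°) − 14·2.002 = 40.9; c'Δl = 33.64; W sinα = -3.4
Slice 2: Δl = 3.0/cos15.1° = 3.107 m; N'_2 = 159·cos15.1° − 13·3.107 = 113.1; c'Δl = 52.20; W sinα = 41.4
Slice 3: Δl = 2.8/cos38.2° = 3.563 m; N'_3 = 73·cos38.2° − 4·3.563 = 43.1; c'Δl = 59.86; W sinα = 45.1
Σc'Δl = 145.7 kN/m; ΣN' = 197.1 kN/m; ΣW sinα = 83.2 kN/m
Resisting = 145.7 + 197.1·tan33.7° = 145.7 + 131.5 = 277.2 kN/m
FS = 277.2 / 83.2 = 3.332

FS = 3.33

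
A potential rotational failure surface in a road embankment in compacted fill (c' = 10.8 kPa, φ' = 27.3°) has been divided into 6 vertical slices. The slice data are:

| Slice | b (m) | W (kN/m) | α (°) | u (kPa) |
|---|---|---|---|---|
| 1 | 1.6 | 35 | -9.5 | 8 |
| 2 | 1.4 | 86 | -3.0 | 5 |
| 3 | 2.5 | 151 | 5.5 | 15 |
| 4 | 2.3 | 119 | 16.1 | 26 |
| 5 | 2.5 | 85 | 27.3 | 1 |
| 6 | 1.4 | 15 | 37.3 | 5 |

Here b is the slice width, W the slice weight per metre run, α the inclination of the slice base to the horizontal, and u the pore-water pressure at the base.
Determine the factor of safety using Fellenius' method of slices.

Ordinary method of slices: FS = Σ[c'·Δl_i + (W_i cosα_i − u_i·Δl_i)·tanφ'] / Σ W_i sinα_i, with Δl_i = b_i / cosα_i.
Slice 1: Δl = 1.6/cos(-9.5°) = 1.622 m; N'_1 = 35·cos(-9.5°) − 8·1.622 = 21.5; c'Δl = 17.52; W sinα = -5.8
Slice 2: Δl = 1.4/cos(-3.0°) = 1.402 m; N'_2 = 86·cos(-3.0°) − 5·1.402 = 78.9; c'Δl = 15.14; W sinα = -4.5
Slice 3: Δl = 2.5/cos5.5° = 2.512 m; N'_3 = 151·cos5.5° − 15·2.512 = 112.6; c'Δl = 27.12; W sinα = 14.5
Slice 4: Δl = 2.3/cos16.1° = 2.394 m; N'_4 = 119·cos16.1° − 26·2.394 = 52.1; c'Δl = 25.85; W sinα = 33.0
Slice 5: Δl = 2.5/cos27.3° = 2.813 m; N'_5 = 85·cos27.3° − 1·2.813 = 72.7; c'Δl = 30.38; W sinα = 39.0
Slice 6: Δl = 1.4/cos37.3° = 1.760 m; N'_6 = 15·cos37.3° − 5·1.760 = 3.1; c'Δl = 19.01; W sinα = 9.1
Σc'Δl = 135.0 kN/m; ΣN' = 341.0 kN/m; ΣW sinα = 85.3 kN/m
Resisting = 135.0 + 341.0·tan27.3° = 135.0 + 176.0 = 311.0 kN/m
FS = 311.0 / 85.3 = 3.648

FS = 3.65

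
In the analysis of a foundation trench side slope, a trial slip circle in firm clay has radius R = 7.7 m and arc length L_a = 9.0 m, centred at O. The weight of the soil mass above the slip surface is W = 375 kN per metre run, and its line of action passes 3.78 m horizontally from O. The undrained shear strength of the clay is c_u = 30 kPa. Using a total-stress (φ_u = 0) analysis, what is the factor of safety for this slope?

Taking moments about the centre O, the resisting moment is provided by the undrained shear strength acting along the arc:
M_R = c_u·L_a·R = 30·9.00·7.7 = 2079.0 kN·m/m
M_D = W·d = 375·3.78 = 1417.5 kN·m/m
FS = M_R / M_D = 2079.0 / 1417.5 = 1.467

FS = 1.47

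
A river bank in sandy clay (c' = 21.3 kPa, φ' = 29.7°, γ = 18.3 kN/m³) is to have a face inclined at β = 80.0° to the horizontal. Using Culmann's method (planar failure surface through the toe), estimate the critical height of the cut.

Culmann's analysis gives the critical failure plane at α_cr = (β + φ')/2 = (80.0 + 29.7)/2 = 54.9°, and the critical height
H_c = (4c'/γ) · sinβ cosφ' / [1 − cos(β − φ')]
    = (4·21.3/18.3) · sin80.0°·cos29.7° / [1 − cos(50.3°)]
    = 4.656 · 0.9848·0.8686 / [1 − 0.6388]
    = 4.656 · 0.8554 / 0.3612
    = 11.03 m

H_c = 11.03 m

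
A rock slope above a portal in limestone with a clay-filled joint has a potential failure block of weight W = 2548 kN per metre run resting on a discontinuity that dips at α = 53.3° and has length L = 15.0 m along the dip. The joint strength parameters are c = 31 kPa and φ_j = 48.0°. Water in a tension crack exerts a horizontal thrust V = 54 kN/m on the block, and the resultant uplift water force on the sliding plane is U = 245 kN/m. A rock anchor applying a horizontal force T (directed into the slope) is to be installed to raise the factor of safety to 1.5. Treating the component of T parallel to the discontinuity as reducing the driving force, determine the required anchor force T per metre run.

T = 715 kN/m

Resolving forces along and normal to the sliding plane, with the horizontal anchor force T adding T·sinα to the effective normal force and T·cosα acting up the plane against the driving force:
FS = [cL + (W cosα − U − V sinα + T sinα) tanφ_j] / [W sinα + V cosα − T cosα]
Without the anchor: N' = 1234.5 kN/m, driving T_d = 2075.2 kN/m, resisting R = 31·15.0 + 1234.5·tan48.0° = 1836.0 kN/m, FS = 0.88.
Setting FS = 1.5 and solving for T:
1.5·(2075.2 − T cos53.3°) = 1836.0 + T sin53.3°·tan48.0°
T·(sin53.3°·tan48.0° + 1.5·cos53.3°) = 1.5·2075.2 − 1836.0
T·(0.8018·1.1106 + 1.5·0.5976) = 3112.8 − 1836.0 = 1276.8
T·1.7869 = 1276.8
T = 714.5 kN/m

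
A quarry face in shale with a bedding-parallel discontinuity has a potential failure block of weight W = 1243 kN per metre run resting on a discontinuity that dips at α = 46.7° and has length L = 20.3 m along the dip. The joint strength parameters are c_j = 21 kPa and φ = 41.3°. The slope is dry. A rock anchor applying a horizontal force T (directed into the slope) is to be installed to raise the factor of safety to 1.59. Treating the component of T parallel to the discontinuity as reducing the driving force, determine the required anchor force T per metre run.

Resolving forces along and normal to the sliding plane, with the horizontal anchor force T adding T·sinα to the effective normal force and T·cosα acting up the plane against the driving force:
FS = [c_jL + (W cosα + T sinα) tanφ] / [W sinα − T cosα]
Without the anchor: N' = 852.5 kN/m, driving T_d = 904.6 kN/m, resisting R = 21·20.3 + 852.5·tan41.3° = 1175.2 kN/m, FS = 1.30.
Setting FS = 1.59 and solving for T:
1.59·(904.6 − T cos46.7°) = 1175.2 + T sin46.7°·tan41.3°
T·(sin46.7°·tan41.3° + 1.59·cos46.7°) = 1.59·904.6 − 1175.2
T·(0.7278·0.8785 + 1.59·0.6858) = 1438.3 − 1175.2 = 263.1
T·1.7298 = 263.1
T = 152.1 kN/m

T = 152 kN/m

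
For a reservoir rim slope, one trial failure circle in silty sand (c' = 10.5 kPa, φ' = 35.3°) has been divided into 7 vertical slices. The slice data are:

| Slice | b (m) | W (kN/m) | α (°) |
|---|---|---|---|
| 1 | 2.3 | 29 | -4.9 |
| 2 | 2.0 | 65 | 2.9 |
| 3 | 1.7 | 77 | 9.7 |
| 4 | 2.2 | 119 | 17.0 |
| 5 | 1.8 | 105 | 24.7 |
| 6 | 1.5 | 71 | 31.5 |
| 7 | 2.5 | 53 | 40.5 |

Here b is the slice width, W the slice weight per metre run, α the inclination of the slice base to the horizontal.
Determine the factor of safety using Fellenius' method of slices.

Ordinary method of slices: FS = Σ[c'·Δl_i + (W_i cosα_i)·tanφ'] / Σ W_i sinα_i, with Δl_i = b_i / cosα_i.
Slice 1: Δl = 2.3/cos(-4.9°) = 2.308 m; N'_1 = 29·cos(-4.9°) = 28.9; c'Δl = 24.24; W sinα = -2.5
Slice 2: Δl = 2.0/cos2.9° = 2.003 m; N'_2 = 65·cos2.9° = 64.9; c'Δl = 21.03; W sinα = 3.3
Slice 3: Δl = 1.7/cos9.7° = 1.725 m; N'_3 = 77·cos9.7° = 75.9; c'Δl = 18.11; W sinα = 13.0
Slice 4: Δl = 2.2/cos17.0° = 2.301 m; N'_4 = 119·cos17.0° = 113.8; c'Δl = 24.16; W sinα = 34.8
Slice 5: Δl = 1.8/cos24.7° = 1.981 m; N'_5 = 105·cos24.7° = 95.4; c'Δl = 20.80; W sinα = 43.9
Slice 6: Δl = 1.5/cos31.5° = 1.759 m; N'_6 = 71·cos31.5° = 60.5; c'Δl = 18.47; W sinα = 37.1
Slice 7: Δl = 2.5/cos40.5° = 3.288 m; N'_7 = 53·cos40.5° = 40.3; c'Δl = 34.52; W sinα = 34.4
Σc'Δl = 161.3 kN/m; ΣN' = 479.7 kN/m; ΣW sinα = 164.0 kN/m
Resisting = 161.3 + 479.7·tan35.3° = 161.3 + 339.7 = 501.0 kN/m
FS = 501.0 / 164.0 = 3.055

FS = 3.06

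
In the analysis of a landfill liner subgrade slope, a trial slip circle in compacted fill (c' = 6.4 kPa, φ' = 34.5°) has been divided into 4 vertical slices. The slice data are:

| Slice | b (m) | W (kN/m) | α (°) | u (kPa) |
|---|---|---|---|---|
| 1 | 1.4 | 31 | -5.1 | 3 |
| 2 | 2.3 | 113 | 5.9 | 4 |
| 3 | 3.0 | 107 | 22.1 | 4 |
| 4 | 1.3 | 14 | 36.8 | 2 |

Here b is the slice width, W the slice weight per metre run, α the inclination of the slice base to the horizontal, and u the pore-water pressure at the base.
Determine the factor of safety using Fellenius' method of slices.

FS = 3.63

Ordinary method of slices: FS = Σ[c'·Δl_i + (W_i cosα_i − u_i·Δl_i)·tanφ'] / Σ W_i sinα_i, with Δl_i = b_i / cosα_i.
Slice 1: Δl = 1.4/cos(-5.1°) = 1.406 m; N'_1 = 31·cos(-5.1°) − 3·1.406 = 26.7; c'Δl = 9.00; W sinα = -2.8
Slice 2: Δl = 2.3/cos5.9° = 2.312 m; N'_2 = 113·cos5.9° − 4·2.312 = 103.2; c'Δl = 14.80; W sinα = 11.6
Slice 3: Δl = 3.0/cos22.1° = 3.238 m; N'_3 = 107·cos22.1° − 4·3.238 = 86.2; c'Δl = 20.72; W sinα = 40.3
Slice 4: Δl = 1.3/cos36.8° = 1.624 m; N'_4 = 14·cos36.8° − 2·1.624 = 8.0; c'Δl = 10.39; W sinα = 8.4
Σc'Δl = 54.9 kN/m; ΣN' = 224.0 kN/m; ΣW sinα = 57.5 kN/m
Resisting = 54.9 + 224.0·tan34.5° = 54.9 + 153.9 = 208.8 kN/m
FS = 208.8 / 57.5 = 3.632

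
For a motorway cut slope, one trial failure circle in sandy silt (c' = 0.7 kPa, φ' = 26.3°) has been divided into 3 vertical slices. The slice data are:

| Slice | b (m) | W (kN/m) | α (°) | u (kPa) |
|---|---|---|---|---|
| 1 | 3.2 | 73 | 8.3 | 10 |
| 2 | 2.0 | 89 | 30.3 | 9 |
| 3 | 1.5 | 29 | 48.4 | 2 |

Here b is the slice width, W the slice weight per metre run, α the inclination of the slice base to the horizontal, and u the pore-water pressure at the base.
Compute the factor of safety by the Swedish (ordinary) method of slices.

FS = 0.78

Ordinary method of slices: FS = Σ[c'·Δl_i + (W_i cosα_i − u_i·Δl_i)·tanφ'] / Σ W_i sinα_i, with Δl_i = b_i / cosα_i.
Slice 1: Δl = 3.2/cos8.3° = 3.234 m; N'_1 = 73·cos8.3° − 10·3.234 = 39.9; c'Δl = 2.26; W sinα = 10.5
Slice 2: Δl = 2.0/cos30.3° = 2.316 m; N'_2 = 89·cos30.3° − 9·2.316 = 56.0; c'Δl = 1.62; W sinα = 44.9
Slice 3: Δl = 1.5/cos48.4° = 2.259 m; N'_3 = 29·cos48.4° − 2·2.259 = 14.7; c'Δl = 1.58; W sinα = 21.7
Σc'Δl = 5.5 kN/m; ΣN' = 110.6 kN/m; ΣW sinα = 77.1 kN/m
Resisting = 5.5 + 110.6·tan26.3° = 5.5 + 54.7 = 60.1 kN/m
FS = 60.1 / 77.1 = 0.780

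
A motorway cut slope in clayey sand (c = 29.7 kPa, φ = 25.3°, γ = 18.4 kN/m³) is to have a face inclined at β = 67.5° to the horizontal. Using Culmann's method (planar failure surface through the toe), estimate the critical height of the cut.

H_c = 20.81 m

Culmann's analysis gives the critical failure plane at α_cr = (β + φ)/2 = (67.5 + 25.3)/2 = 46.4°, and the critical height
H_c = (4c/γ) · sinβ cosφ / [1 − cos(β − φ)]
    = (4·29.7/18.4) · sin67.5°·cos25.3° / [1 − cos(42.2°)]
    = 6.457 · 0.9239·0.9041 / [1 − 0.7408]
    = 6.457 · 0.8353 / 0.2592
    = 20.81 m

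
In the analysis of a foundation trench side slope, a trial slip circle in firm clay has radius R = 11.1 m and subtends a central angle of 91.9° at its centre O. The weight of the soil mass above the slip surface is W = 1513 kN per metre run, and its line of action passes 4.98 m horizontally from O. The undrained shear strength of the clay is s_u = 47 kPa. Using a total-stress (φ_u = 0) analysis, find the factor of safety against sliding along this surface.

Taking moments about the centre O, the resisting moment is provided by the undrained shear strength acting along the arc:
Arc length L_a = R·θ = 11.1·(91.9°·π/180) = 11.1·1.6040 = 17.80 m
M_R = s_u·L_a·R = 47·17.80·11.1 = 9288.3 kN·m/m
M_D = W·d = 1513·4.98 = 7534.7 kN·m/m
FS = M_R / M_D = 9288.3 / 7534.7 = 1.233

FS = 1.23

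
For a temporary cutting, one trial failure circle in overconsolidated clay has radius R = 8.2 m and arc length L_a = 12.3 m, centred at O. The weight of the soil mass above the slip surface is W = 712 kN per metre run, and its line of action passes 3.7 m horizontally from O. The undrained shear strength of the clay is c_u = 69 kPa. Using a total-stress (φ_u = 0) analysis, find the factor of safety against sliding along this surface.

FS = 2.64

Taking moments about the centre O, the resisting moment is provided by the undrained shear strength acting along the arc:
M_R = c_u·L_a·R = 69·12.30·8.2 = 6959.3 kN·m/m
M_D = W·d = 712·3.7 = 2634.4 kN·m/m
FS = M_R / M_D = 6959.3 / 2634.4 = 2.642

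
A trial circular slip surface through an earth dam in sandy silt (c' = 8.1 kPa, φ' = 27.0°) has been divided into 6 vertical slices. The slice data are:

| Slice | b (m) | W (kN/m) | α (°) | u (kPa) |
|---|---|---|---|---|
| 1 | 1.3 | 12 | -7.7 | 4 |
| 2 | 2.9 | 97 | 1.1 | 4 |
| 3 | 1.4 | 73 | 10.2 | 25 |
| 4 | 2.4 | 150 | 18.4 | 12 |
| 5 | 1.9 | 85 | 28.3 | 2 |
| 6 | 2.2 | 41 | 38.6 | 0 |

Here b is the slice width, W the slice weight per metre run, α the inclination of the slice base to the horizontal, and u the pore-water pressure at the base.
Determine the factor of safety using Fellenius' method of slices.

FS = 2.22

Ordinary method of slices: FS = Σ[c'·Δl_i + (W_i cosα_i − u_i·Δl_i)·tanφ'] / Σ W_i sinα_i, with Δl_i = b_i / cosα_i.
Slice 1: Δl = 1.3/cos(-7.7°) = 1.312 m; N'_1 = 12·cos(-7.7°) − 4·1.312 = 6.6; c'Δl = 10.63; W sinα = -1.6
Slice 2: Δl = 2.9/cos1.1° = 2.901 m; N'_2 = 97·cos1.1° − 4·2.901 = 85.4; c'Δl = 23.49; W sinα = 1.9
Slice 3: Δl = 1.4/cos10.2° = 1.422 m; N'_3 = 73·cos10.2° − 25·1.422 = 36.3; c'Δl = 11.52; W sinα = 12.9
Slice 4: Δl = 2.4/cos18.4° = 2.529 m; N'_4 = 150·cos18.4° − 12·2.529 = 112.0; c'Δl = 20.49; W sinα = 47.3
Slice 5: Δl = 1.9/cos28.3° = 2.158 m; N'_5 = 85·cos28.3° − 2·2.158 = 70.5; c'Δl = 17.48; W sinα = 40.3
Slice 6: Δl = 2.2/cos38.6° = 2.815 m; N'_6 = 41·cos38.6° − 0·2.815 = 32.0; c'Δl = 22.80; W sinα = 25.6
Σc'Δl = 106.4 kN/m; ΣN' = 342.9 kN/m; ΣW sinα = 126.4 kN/m
Resisting = 106.4 + 342.9·tan27.0° = 106.4 + 174.7 = 281.1 kN/m
FS = 281.1 / 126.4 = 2.224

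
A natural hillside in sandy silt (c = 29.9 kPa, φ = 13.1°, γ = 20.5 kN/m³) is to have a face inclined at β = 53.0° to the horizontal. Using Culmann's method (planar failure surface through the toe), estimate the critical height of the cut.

Culmann's analysis gives the critical failure plane at α_cr = (β + φ)/2 = (53.0 + 13.1)/2 = 33.0°, and the critical height
H_c = (4c/γ) · sinβ cosφ / [1 − cos(β − φ)]
    = (4·29.9/20.5) · sin53.0°·cos13.1° / [1 − cos(39.9°)]
    = 5.834 · 0.7986·0.9740 / [1 − 0.7672]
    = 5.834 · 0.7779 / 0.2328
    = 19.49 m

H_c = 19.49 m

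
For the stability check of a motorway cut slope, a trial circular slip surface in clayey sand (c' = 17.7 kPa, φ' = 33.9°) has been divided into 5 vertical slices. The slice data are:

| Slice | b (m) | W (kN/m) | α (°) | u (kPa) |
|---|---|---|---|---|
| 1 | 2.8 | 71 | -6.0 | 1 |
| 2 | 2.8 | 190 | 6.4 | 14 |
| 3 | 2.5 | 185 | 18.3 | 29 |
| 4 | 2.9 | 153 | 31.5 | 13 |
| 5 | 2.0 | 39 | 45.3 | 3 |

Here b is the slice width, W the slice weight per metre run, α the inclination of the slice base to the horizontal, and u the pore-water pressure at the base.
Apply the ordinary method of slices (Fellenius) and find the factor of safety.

FS = 3.01

Ordinary method of slices: FS = Σ[c'·Δl_i + (W_i cosα_i − u_i·Δl_i)·tanφ'] / Σ W_i sinα_i, with Δl_i = b_i / cosα_i.
Slice 1: Δl = 2.8/cos(-6.0°) = 2.815 m; N'_1 = 71·cos(-6.0°) − 1·2.815 = 67.8; c'Δl = 49.83; W sinα = -7.4
Slice 2: Δl = 2.8/cos6.4° = 2.818 m; N'_2 = 190·cos6.4° − 14·2.818 = 149.4; c'Δl = 49.87; W sinα = 21.2
Slice 3: Δl = 2.5/cos18.3° = 2.633 m; N'_3 = 185·cos18.3° − 29·2.633 = 99.3; c'Δl = 46.61; W sinα = 58.1
Slice 4: Δl = 2.9/cos31.5° = 3.401 m; N'_4 = 153·cos31.5° − 13·3.401 = 86.2; c'Δl = 60.20; W sinα = 79.9
Slice 5: Δl = 2.0/cos45.3° = 2.843 m; N'_5 = 39·cos45.3° − 3·2.843 = 18.9; c'Δl = 50.33; W sinα = 27.7
Σc'Δl = 256.8 kN/m; ΣN' = 421.6 kN/m; ΣW sinα = 179.5 kN/m
Resisting = 256.8 + 421.6·tan33.9° = 256.8 + 283.3 = 540.1 kN/m
FS = 540.1 / 179.5 = 3.009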